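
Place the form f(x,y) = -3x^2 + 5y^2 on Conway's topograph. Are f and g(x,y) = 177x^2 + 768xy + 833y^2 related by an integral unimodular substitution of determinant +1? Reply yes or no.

D₁ = 60, D₂ = 60
river cycle of f (length 2): (-3, 6, 2), (2, 6, -3)
river cycle of g (length 2): (-3, 6, 2), (2, 6, -3)
cycles coincide ⇒ equivalent

yes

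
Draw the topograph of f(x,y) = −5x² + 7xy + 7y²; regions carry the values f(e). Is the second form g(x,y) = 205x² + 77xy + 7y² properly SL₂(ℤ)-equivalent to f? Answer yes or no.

D₁ = 189, D₂ = 189
river cycle of f (length 4): (7, 7, -5), (-5, 13, 1), (1, 13, -5), (-5, 7, 7)
river cycle of g (length 4): (7, 7, -5), (-5, 13, 1), (1, 13, -5), (-5, 7, 7)
cycles coincide ⇒ equivalent

yes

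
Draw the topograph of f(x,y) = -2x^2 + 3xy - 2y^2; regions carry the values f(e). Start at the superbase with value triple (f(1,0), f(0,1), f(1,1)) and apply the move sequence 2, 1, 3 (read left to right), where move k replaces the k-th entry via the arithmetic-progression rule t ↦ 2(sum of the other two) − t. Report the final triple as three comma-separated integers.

start (-2,-2,-1) = (f(1,0),f(0,1),f(1,1))
replace slot 2: 2·((-2)+(-1)) − (-2) = -4 → (-2,-4,-1)
replace slot 1: 2·((-4)+(-1)) − (-2) = -8 → (-8,-4,-1)
replace slot 3: 2·((-8)+(-4)) − (-1) = -23 → (-8,-4,-23)

-8,-4,-23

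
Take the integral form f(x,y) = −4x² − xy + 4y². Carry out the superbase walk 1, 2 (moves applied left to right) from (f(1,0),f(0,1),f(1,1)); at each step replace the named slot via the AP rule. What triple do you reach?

start (-4,4,-1) = (f(1,0),f(0,1),f(1,1))
replace slot 1: 2·(4+(-1)) − (-4) = 10 → (10,4,-1)
replace slot 2: 2·(10+(-1)) − 4 = 14 → (10,14,-1)

10,14,-1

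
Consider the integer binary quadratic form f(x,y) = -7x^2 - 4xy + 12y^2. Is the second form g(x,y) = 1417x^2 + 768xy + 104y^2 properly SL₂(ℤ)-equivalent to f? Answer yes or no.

D₁ = 352, D₂ = 352
river cycle of f (length 6): (-7, 10, 9), (9, 8, -8), (-8, 8, 9), (9, 10, -7), (-7, 18, 1), (1, 18, -7)
river cycle of g (length 6): (9, 8, -8), (-8, 8, 9), (9, 10, -7), (-7, 18, 1), (1, 18, -7), (-7, 10, 9)
cycles coincide ⇒ equivalent

yes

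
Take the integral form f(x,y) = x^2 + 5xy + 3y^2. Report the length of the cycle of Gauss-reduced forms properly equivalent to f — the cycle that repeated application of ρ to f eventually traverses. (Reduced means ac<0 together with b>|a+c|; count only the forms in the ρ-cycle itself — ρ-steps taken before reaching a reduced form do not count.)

D = 13, ⌊√D⌋ = 3
descent: ρ → (3,1,-1)
descent: ρ → (-1,3,1)  [lands on river]
river: ρ → (1,3,-1)
ρ-cycle length = 2 (tail of 2 descent steps not counted)

2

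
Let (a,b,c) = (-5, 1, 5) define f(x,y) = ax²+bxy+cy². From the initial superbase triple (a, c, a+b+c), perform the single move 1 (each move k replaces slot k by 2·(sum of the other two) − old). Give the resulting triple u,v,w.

start (-5,5,1) = (f(1,0),f(0,1),f(1,1))
replace slot 1: 2·(5+1) − (-5) = 17 → (17,5,1)

17,5,1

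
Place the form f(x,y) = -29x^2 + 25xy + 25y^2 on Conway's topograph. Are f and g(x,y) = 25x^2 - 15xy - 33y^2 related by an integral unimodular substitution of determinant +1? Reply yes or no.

D₁ = 3525, D₂ = 3525
river cycle of f (length 8): (25, 25, -29), (-29, 33, 21), (21, 51, -11), (-11, 59, 1), (1, 59, -11), (-11, 51, 21), (21, 33, -29), (-29, 25, 25)
river cycle of g (length 10): (-33, 15, 25), (25, 35, -23), (-23, 57, 3), (3, 57, -23), (-23, 35, 25), (25, 15, -33), (-33, 51, 7), (7, 47, -47), (-47, 47, 7), (7, 51, -33)
cycles differ ⇒ inequivalent

no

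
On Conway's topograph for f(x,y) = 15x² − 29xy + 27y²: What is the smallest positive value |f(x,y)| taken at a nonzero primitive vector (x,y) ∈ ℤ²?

translate: b→1 (≡-29 mod 30), so (15,-29,27)→(15,1,13)
flip: (15,1,13)→(13,-1,15)
reduced (well bottom): (13,-1,15) with a≤c, −a<b≤a
well minimum = a = 13

13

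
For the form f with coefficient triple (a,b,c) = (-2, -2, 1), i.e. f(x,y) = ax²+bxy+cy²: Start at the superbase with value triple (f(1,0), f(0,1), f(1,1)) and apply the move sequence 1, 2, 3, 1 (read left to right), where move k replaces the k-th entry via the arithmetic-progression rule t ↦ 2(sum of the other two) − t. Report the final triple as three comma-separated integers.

start (-2,1,-3) = (f(1,0),f(0,1),f(1,1))
replace slot 1: 2·(1+(-3)) − (-2) = -2 → (-2,1,-3)
replace slot 2: 2·((-2)+(-3)) − 1 = -11 → (-2,-11,-3)
replace slot 3: 2·((-2)+(-11)) − (-3) = -23 → (-2,-11,-23)
replace slot 1: 2·((-11)+(-23)) − (-2) = -66 → (-66,-11,-23)

-66,-11,-23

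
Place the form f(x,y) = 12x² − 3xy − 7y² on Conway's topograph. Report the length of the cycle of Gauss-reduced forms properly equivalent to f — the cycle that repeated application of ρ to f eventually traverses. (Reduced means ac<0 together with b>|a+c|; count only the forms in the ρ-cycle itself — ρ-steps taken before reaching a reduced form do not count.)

D = 345, ⌊√D⌋ = 18
descent: ρ → (-7,17,2)  [lands on river]
river: ρ → (2,15,-15)
river: ρ → (-15,15,2)
river: ρ → (2,17,-7)
river: ρ → (-7,11,8)
river: ρ → (8,5,-10)
river: ρ → (-10,15,3)
river: ρ → (3,15,-10)
river: ρ → (-10,5,8)
river: ρ → (8,11,-7)
ρ-cycle length = 10 (tail of 1 descent step not counted)

10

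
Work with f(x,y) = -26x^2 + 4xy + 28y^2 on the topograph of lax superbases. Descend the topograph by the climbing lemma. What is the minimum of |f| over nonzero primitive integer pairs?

river: ρ → (28,52,-2)
river: ρ → (-2,52,28)
river: ρ → (28,4,-26)
river: ρ → (-26,48,6)
river: ρ → (6,48,-26)
river: ρ → (-26,4,28)
closes: descent 0, river 6
min |a| on river = 2

2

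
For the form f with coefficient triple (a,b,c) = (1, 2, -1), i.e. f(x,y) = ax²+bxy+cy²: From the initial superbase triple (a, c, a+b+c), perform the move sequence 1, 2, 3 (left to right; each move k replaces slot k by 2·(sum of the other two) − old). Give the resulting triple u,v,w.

start (1,-1,2) = (f(1,0),f(0,1),f(1,1))
replace slot 1: 2·((-1)+2) − 1 = 1 → (1,-1,2)
replace slot 2: 2·(1+2) − (-1) = 7 → (1,7,2)
replace slot 3: 2·(1+7) − 2 = 14 → (1,7,14)

1,7,14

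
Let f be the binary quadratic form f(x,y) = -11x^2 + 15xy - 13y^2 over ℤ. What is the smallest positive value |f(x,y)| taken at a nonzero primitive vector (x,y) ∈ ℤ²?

translate: b→7 (≡-15 mod 22), so (11,-15,13)→(11,7,9)
flip: (11,7,9)→(9,-7,11)
reduced (well bottom): (9,-7,11) with a≤c, −a<b≤a
well minimum |f| = |-9| = 9 (negative-definite)

9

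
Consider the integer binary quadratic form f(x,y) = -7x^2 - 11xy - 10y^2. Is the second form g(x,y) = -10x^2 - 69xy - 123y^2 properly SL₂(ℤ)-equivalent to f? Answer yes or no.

D₁ = -159, D₂ = -159
f is negative-definite; reduce −f:
−f: translate: b→-3 (≡11 mod 14), so (7,11,10)→(7,-3,6)
−f: flip: (7,-3,6)→(6,3,7)
−f: reduced (well bottom): (6,3,7) with a≤c, −a<b≤a
flip sign back: reduced form of f is (-6,-3,-7)
g is negative-definite; reduce −g:
−g: translate: b→9 (≡69 mod 20), so (10,69,123)→(10,9,6)
−g: flip: (10,9,6)→(6,-9,10)
−g: translate: b→3 (≡-9 mod 12), so (6,-9,10)→(6,3,7)
−g: reduced (well bottom): (6,3,7) with a≤c, −a<b≤a
flip sign back: reduced form of g is (-6,-3,-7)
reduced forms (-6, -3, -7) vs (-6, -3, -7) ⇒ equivalent

yes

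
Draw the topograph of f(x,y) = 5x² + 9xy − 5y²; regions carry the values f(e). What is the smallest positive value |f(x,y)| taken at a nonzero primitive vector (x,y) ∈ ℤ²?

river: ρ → (-5,11,3)
river: ρ → (3,13,-1)
river: ρ → (-1,13,3)
river: ρ → (3,11,-5)
river: ρ → (-5,9,5)
river: ρ → (5,11,-3)
river: ρ → (-3,13,1)
river: ρ → (1,13,-3)
river: ρ → (-3,11,5)
river: ρ → (5,9,-5)
closes: descent 0, river 10
min |a| on river = 1

1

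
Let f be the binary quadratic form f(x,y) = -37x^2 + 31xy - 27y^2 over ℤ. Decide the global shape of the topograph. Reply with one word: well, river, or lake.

D = b²−4ac = 31² − 4·(-37)·(-27) = -3035
D < 0 ⇒ definite ⇒ every region one sign ⇒ single well

well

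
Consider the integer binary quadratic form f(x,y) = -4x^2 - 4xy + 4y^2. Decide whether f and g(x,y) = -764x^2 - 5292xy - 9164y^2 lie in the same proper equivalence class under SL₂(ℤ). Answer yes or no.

D₁ = 80, D₂ = 80
river cycle of f (length 2): (4, 4, -4), (-4, 4, 4)
river cycle of g (length 2): (-4, 4, 4), (4, 4, -4)
cycles coincide ⇒ equivalent

yes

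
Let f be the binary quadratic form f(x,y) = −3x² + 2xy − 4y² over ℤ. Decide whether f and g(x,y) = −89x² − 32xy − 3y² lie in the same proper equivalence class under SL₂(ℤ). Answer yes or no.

D₁ = -44, D₂ = -44
f is negative-definite; reduce −f:
−f: reduced (well bottom): (3,-2,4) with a≤c, −a<b≤a
flip sign back: reduced form of f is (-3,2,-4)
g is negative-definite; reduce −g:
−g: flip: (89,32,3)→(3,-32,89)
−g: translate: b→-2 (≡-32 mod 6), so (3,-32,89)→(3,-2,4)
−g: reduced (well bottom): (3,-2,4) with a≤c, −a<b≤a
flip sign back: reduced form of g is (-3,2,-4)
reduced forms (-3, 2, -4) vs (-3, 2, -4) ⇒ equivalent

yes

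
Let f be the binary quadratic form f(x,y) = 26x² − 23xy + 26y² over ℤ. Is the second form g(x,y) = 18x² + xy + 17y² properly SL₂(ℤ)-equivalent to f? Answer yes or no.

D₁ = -2175, D₂ = -1223
discriminants differ ⇒ not SL₂(ℤ)-equivalent

no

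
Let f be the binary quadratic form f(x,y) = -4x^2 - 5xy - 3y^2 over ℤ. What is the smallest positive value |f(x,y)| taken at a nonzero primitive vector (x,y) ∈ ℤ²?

translate: b→-3 (≡5 mod 8), so (4,5,3)→(4,-3,2)
flip: (4,-3,2)→(2,3,4)
translate: b→-1 (≡3 mod 4), so (2,3,4)→(2,-1,3)
reduced (well bottom): (2,-1,3) with a≤c, −a<b≤a
well minimum |f| = |-2| = 2 (negative-definite)

2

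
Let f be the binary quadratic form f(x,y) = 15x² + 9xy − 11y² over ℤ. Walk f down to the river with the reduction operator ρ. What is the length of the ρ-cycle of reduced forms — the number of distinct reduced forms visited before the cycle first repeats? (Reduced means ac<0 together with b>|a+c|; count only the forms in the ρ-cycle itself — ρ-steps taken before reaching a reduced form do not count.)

D = 741, ⌊√D⌋ = 27
river: ρ → (-11,13,13)
river: ρ → (13,13,-11)
river: ρ → (-11,9,15)
river: ρ → (15,21,-5)
river: ρ → (-5,19,19)
river: ρ → (19,19,-5)
river: ρ → (-5,21,15)
river: ρ → (15,9,-11)
ρ-cycle length = 8 (tail of 0 descent steps not counted)

8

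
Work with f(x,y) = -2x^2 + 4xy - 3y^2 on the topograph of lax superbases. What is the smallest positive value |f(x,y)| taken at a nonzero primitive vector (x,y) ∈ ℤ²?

translate: b→0 (≡-4 mod 4), so (2,-4,3)→(2,0,1)
flip: (2,0,1)→(1,0,2)
reduced (well bottom): (1,0,2) with a≤c, −a<b≤a
well minimum |f| = |-1| = 1 (negative-definite)

1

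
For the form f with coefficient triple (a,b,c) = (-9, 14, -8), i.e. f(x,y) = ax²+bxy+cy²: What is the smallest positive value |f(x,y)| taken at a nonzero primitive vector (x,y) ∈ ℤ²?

translate: b→4 (≡-14 mod 18), so (9,-14,8)→(9,4,3)
flip: (9,4,3)→(3,-4,9)
translate: b→2 (≡-4 mod 6), so (3,-4,9)→(3,2,8)
reduced (well bottom): (3,2,8) with a≤c, −a<b≤a
well minimum |f| = |-3| = 3 (negative-definite)

3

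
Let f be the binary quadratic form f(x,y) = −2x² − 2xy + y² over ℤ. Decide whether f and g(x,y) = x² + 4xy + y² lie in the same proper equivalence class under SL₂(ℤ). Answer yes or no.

D₁ = 12, D₂ = 12
river cycle of f (length 2): (1, 2, -2), (-2, 2, 1)
river cycle of g (length 2): (1, 2, -2), (-2, 2, 1)
cycles coincide ⇒ equivalent

yes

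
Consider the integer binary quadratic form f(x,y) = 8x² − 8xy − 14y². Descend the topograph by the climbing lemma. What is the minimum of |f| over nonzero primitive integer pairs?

descent: ρ → (-14,8,8)  [lands on river]
river: ρ → (8,8,-14)
river: ρ → (-14,20,2)
river: ρ → (2,20,-14)
closes: descent 1, river 4
min |a| on river = 2

2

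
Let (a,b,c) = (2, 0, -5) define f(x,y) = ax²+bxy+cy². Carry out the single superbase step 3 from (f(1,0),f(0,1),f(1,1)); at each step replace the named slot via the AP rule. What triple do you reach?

start (2,-5,-3) = (f(1,0),f(0,1),f(1,1))
replace slot 3: 2·(2+(-5)) − (-3) = -3 → (2,-5,-3)

2,-5,-3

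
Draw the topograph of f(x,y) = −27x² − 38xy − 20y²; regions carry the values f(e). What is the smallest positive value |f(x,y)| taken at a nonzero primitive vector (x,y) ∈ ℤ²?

translate: b→-16 (≡38 mod 54), so (27,38,20)→(27,-16,9)
flip: (27,-16,9)→(9,16,27)
translate: b→-2 (≡16 mod 18), so (9,16,27)→(9,-2,20)
reduced (well bottom): (9,-2,20) with a≤c, −a<b≤a
well minimum |f| = |-9| = 9 (negative-definite)

9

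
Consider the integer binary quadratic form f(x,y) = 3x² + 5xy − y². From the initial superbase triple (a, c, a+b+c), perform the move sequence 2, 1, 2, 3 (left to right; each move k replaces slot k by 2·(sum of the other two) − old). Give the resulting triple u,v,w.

start (3,-1,7) = (f(1,0),f(0,1),f(1,1))
replace slot 2: 2·(3+7) − (-1) = 21 → (3,21,7)
replace slot 1: 2·(21+7) − 3 = 53 → (53,21,7)
replace slot 2: 2·(53+7) − 21 = 99 → (53,99,7)
replace slot 3: 2·(53+99) − 7 = 297 → (53,99,297)

53,99,297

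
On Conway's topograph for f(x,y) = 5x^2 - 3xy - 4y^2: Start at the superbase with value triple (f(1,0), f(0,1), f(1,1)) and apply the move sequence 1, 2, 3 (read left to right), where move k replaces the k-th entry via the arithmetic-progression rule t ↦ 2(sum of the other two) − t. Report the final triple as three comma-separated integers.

start (5,-4,-2) = (f(1,0),f(0,1),f(1,1))
replace slot 1: 2·((-4)+(-2)) − 5 = -17 → (-17,-4,-2)
replace slot 2: 2·((-17)+(-2)) − (-4) = -34 → (-17,-34,-2)
replace slot 3: 2·((-17)+(-34)) − (-2) = -100 → (-17,-34,-100)

-17,-34,-100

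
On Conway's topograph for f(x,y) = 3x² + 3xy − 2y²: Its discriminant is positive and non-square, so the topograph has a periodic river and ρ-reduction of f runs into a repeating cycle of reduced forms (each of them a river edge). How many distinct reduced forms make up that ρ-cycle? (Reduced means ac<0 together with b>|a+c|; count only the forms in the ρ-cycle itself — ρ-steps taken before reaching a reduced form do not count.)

D = 33, ⌊√D⌋ = 5
river: ρ → (-2,5,1)
river: ρ → (1,5,-2)
river: ρ → (-2,3,3)
river: ρ → (3,3,-2)
ρ-cycle length = 4 (tail of 0 descent steps not counted)

4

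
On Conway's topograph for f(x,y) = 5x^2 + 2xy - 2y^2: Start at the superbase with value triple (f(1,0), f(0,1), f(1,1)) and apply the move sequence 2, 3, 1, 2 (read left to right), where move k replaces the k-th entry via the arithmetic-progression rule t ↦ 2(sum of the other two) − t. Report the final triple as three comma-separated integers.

start (5,-2,5) = (f(1,0),f(0,1),f(1,1))
replace slot 2: 2·(5+5) − (-2) = 22 → (5,22,5)
replace slot 3: 2·(5+22) − 5 = 49 → (5,22,49)
replace slot 1: 2·(22+49) − 5 = 137 → (137,22,49)
replace slot 2: 2·(137+49) − 22 = 350 → (137,350,49)

137,350,49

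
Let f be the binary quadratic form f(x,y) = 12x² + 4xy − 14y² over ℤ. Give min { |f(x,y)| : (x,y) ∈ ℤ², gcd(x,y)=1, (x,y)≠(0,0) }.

river: ρ → (-14,24,2)
river: ρ → (2,24,-14)
river: ρ → (-14,4,12)
river: ρ → (12,20,-6)
river: ρ → (-6,16,18)
river: ρ → (18,20,-4)
river: ρ → (-4,20,18)
river: ρ → (18,16,-6)
river: ρ → (-6,20,12)
river: ρ → (12,4,-14)
closes: descent 0, river 10
min |a| on river = 2

2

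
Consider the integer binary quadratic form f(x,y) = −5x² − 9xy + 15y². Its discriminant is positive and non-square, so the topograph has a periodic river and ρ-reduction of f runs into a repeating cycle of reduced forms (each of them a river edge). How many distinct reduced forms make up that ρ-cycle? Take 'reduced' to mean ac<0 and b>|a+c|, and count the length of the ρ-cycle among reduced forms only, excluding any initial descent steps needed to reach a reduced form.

D = 381, ⌊√D⌋ = 19
descent: ρ → (15,9,-5)
descent: ρ → (-5,11,13)  [lands on river]
river: ρ → (13,15,-3)
river: ρ → (-3,15,13)
river: ρ → (13,11,-5)
river: ρ → (-5,19,1)
river: ρ → (1,19,-5)
ρ-cycle length = 6 (tail of 2 descent steps not counted)

6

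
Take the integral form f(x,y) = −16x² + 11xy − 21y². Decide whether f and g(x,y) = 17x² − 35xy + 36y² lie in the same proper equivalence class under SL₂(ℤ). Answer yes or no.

D₁ = -1223, D₂ = -1223
f is negative-definite; reduce −f:
−f: reduced (well bottom): (16,-11,21) with a≤c, −a<b≤a
flip sign back: reduced form of f is (-16,11,-21)
g: translate: b→-1 (≡-35 mod 34), so (17,-35,36)→(17,-1,18)
g: reduced (well bottom): (17,-1,18) with a≤c, −a<b≤a
reduced forms (-16, 11, -21) vs (17, -1, 18) ⇒ inequivalent

no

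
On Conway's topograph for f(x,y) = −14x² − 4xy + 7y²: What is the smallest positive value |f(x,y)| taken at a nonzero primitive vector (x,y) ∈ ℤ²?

descent: ρ → (7,18,-3)  [lands on river]
river: ρ → (-3,18,7)
river: ρ → (7,10,-11)
river: ρ → (-11,12,6)
river: ρ → (6,12,-11)
river: ρ → (-11,10,7)
closes: descent 1, river 6
min |a| on river = 3

3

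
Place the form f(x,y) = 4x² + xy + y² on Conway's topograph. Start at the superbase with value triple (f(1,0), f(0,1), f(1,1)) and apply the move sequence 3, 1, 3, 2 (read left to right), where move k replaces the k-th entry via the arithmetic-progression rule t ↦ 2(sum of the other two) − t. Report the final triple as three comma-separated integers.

start (4,1,6) = (f(1,0),f(0,1),f(1,1))
replace slot 3: 2·(4+1) − 6 = 4 → (4,1,4)
replace slot 1: 2·(1+4) − 4 = 6 → (6,1,4)
replace slot 3: 2·(6+1) − 4 = 10 → (6,1,10)
replace slot 2: 2·(6+10) − 1 = 31 → (6,31,10)

6,31,10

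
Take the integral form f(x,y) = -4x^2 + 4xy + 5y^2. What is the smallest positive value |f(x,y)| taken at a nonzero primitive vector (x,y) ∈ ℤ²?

river: ρ → (5,6,-3)
river: ρ → (-3,6,5)
river: ρ → (5,4,-4)
river: ρ → (-4,4,5)
closes: descent 0, river 4
min |a| on river = 3

3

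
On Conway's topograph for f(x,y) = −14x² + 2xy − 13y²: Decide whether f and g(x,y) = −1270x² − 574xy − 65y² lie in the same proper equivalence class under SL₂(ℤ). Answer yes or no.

D₁ = -724, D₂ = -724
f is negative-definite; reduce −f:
−f: flip: (14,-2,13)→(13,2,14)
−f: reduced (well bottom): (13,2,14) with a≤c, −a<b≤a
flip sign back: reduced form of f is (-13,-2,-14)
g is negative-definite; reduce −g:
−g: flip: (1270,574,65)→(65,-574,1270)
−g: translate: b→-54 (≡-574 mod 130), so (65,-574,1270)→(65,-54,14)
−g: flip: (65,-54,14)→(14,54,65)
−g: translate: b→-2 (≡54 mod 28), so (14,54,65)→(14,-2,13)
−g: flip: (14,-2,13)→(13,2,14)
−g: reduced (well bottom): (13,2,14) with a≤c, −a<b≤a
flip sign back: reduced form of g is (-13,-2,-14)
reduced forms (-13, -2, -14) vs (-13, -2, -14) ⇒ equivalent

yes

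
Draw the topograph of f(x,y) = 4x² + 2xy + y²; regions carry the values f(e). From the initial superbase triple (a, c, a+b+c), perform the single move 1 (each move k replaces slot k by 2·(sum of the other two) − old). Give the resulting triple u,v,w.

start (4,1,7) = (f(1,0),f(0,1),f(1,1))
replace slot 1: 2·(1+7) − 4 = 12 → (12,1,7)

12,1,7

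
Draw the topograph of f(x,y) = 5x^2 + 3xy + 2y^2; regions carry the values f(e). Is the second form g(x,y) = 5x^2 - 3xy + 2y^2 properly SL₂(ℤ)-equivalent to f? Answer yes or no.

D₁ = -31, D₂ = -31
f: flip: (5,3,2)→(2,-3,5)
f: translate: b→1 (≡-3 mod 4), so (2,-3,5)→(2,1,4)
f: reduced (well bottom): (2,1,4) with a≤c, −a<b≤a
g: flip: (5,-3,2)→(2,3,5)
g: translate: b→-1 (≡3 mod 4), so (2,3,5)→(2,-1,4)
g: reduced (well bottom): (2,-1,4) with a≤c, −a<b≤a
reduced forms (2, 1, 4) vs (2, -1, 4) ⇒ inequivalent

no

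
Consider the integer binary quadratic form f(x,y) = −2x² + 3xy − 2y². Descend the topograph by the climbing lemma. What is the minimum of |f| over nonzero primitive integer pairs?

translate: b→1 (≡-3 mod 4), so (2,-3,2)→(2,1,1)
flip: (2,1,1)→(1,-1,2)
translate: b→1 (≡-1 mod 2), so (1,-1,2)→(1,1,2)
reduced (well bottom): (1,1,2) with a≤c, −a<b≤a
well minimum |f| = |-1| = 1 (negative-definite)

1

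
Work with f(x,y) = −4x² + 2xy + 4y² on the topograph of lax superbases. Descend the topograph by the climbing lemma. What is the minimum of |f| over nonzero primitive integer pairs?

river: ρ → (4,6,-2)
river: ρ → (-2,6,4)
river: ρ → (4,2,-4)
river: ρ → (-4,6,2)
river: ρ → (2,6,-4)
river: ρ → (-4,2,4)
closes: descent 0, river 6
min |a| on river = 2

2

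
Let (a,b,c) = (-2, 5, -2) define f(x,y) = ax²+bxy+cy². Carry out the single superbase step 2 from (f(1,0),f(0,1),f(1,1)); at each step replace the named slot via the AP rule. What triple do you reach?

start (-2,-2,1) = (f(1,0),f(0,1),f(1,1))
replace slot 2: 2·((-2)+1) − (-2) = 0 → (-2,0,1)

-2,0,1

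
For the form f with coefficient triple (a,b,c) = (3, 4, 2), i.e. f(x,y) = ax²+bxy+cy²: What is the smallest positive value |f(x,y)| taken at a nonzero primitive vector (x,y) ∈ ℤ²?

translate: b→-2 (≡4 mod 6), so (3,4,2)→(3,-2,1)
flip: (3,-2,1)→(1,2,3)
translate: b→0 (≡2 mod 2), so (1,2,3)→(1,0,2)
reduced (well bottom): (1,0,2) with a≤c, −a<b≤a
well minimum = a = 1

1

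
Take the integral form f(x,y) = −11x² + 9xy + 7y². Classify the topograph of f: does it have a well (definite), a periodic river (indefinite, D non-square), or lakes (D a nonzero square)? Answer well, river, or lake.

D = b²−4ac = 9² − 4·(-11)·7 = 389
D > 0 non-square ⇒ indefinite ⇒ periodic river

river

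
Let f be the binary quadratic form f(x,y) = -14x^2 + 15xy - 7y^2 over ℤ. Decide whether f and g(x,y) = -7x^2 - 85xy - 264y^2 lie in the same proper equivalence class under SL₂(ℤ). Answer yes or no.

D₁ = -167, D₂ = -167
f is negative-definite; reduce −f:
−f: translate: b→13 (≡-15 mod 28), so (14,-15,7)→(14,13,6)
−f: flip: (14,13,6)→(6,-13,14)
−f: translate: b→-1 (≡-13 mod 12), so (6,-13,14)→(6,-1,7)
−f: reduced (well bottom): (6,-1,7) with a≤c, −a<b≤a
flip sign back: reduced form of f is (-6,1,-7)
g is negative-definite; reduce −g:
−g: translate: b→1 (≡85 mod 14), so (7,85,264)→(7,1,6)
−g: flip: (7,1,6)→(6,-1,7)
−g: reduced (well bottom): (6,-1,7) with a≤c, −a<b≤a
flip sign back: reduced form of g is (-6,1,-7)
reduced forms (-6, 1, -7) vs (-6, 1, -7) ⇒ equivalent

yes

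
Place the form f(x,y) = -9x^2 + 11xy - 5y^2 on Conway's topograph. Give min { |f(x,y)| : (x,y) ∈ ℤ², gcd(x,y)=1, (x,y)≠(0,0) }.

translate: b→7 (≡-11 mod 18), so (9,-11,5)→(9,7,3)
flip: (9,7,3)→(3,-7,9)
translate: b→-1 (≡-7 mod 6), so (3,-7,9)→(3,-1,5)
reduced (well bottom): (3,-1,5) with a≤c, −a<b≤a
well minimum |f| = |-3| = 3 (negative-definite)

3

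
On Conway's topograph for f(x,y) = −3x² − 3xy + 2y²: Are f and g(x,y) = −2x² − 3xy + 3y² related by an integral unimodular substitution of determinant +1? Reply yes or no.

D₁ = 33, D₂ = 33
river cycle of f (length 4): (2, 3, -3), (-3, 3, 2), (2, 5, -1), (-1, 5, 2)
river cycle of g (length 4): (3, 3, -2), (-2, 5, 1), (1, 5, -2), (-2, 3, 3)
cycles differ ⇒ inequivalent

no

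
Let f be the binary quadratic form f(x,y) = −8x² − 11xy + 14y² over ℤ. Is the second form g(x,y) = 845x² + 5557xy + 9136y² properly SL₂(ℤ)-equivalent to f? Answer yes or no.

D₁ = 569, D₂ = 569
river cycle of f (length 42): (14, 11, -8), (-8, 21, 4), (4, 19, -13), (-13, 7, 10), (10, 13, -10), (-10, 7, 13), (13, 19, -4), (-4, 21, 8), (8, 11, -14), (-14, 17, 5), … (32 more)
river cycle of g (length 42): (14, 11, -8), (-8, 21, 4), (4, 19, -13), (-13, 7, 10), (10, 13, -10), (-10, 7, 13), (13, 19, -4), (-4, 21, 8), (8, 11, -14), (-14, 17, 5), … (32 more)
cycles coincide ⇒ equivalent

yes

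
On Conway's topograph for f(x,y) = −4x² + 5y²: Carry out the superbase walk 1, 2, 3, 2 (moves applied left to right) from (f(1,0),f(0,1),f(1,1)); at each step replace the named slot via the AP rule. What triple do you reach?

start (-4,5,1) = (f(1,0),f(0,1),f(1,1))
replace slot 1: 2·(5+1) − (-4) = 16 → (16,5,1)
replace slot 2: 2·(16+1) − 5 = 29 → (16,29,1)
replace slot 3: 2·(16+29) − 1 = 89 → (16,29,89)
replace slot 2: 2·(16+89) − 29 = 181 → (16,181,89)

16,181,89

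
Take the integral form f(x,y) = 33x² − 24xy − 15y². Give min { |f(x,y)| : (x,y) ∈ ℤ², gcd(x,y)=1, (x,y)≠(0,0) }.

descent: ρ → (-15,24,33)  [lands on river]
river: ρ → (33,42,-6)
river: ρ → (-6,42,33)
river: ρ → (33,24,-15)
river: ρ → (-15,36,21)
river: ρ → (21,48,-3)
river: ρ → (-3,48,21)
river: ρ → (21,36,-15)
closes: descent 1, river 8
min |a| on river = 3

3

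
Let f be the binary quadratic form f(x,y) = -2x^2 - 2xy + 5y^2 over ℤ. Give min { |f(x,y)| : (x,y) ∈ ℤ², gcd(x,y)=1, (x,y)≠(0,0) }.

descent: ρ → (5,2,-2)
descent: ρ → (-2,6,1)  [lands on river]
river: ρ → (1,6,-2)
closes: descent 2, river 2
min |a| on river = 1

1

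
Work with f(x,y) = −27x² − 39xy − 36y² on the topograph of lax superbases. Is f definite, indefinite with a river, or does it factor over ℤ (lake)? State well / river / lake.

D = b²−4ac = (-39)² − 4·(-27)·(-36) = -2367
D < 0 ⇒ definite ⇒ every region one sign ⇒ single well

well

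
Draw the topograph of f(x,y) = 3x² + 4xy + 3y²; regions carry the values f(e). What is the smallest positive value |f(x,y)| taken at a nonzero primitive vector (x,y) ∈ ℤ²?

translate: b→-2 (≡4 mod 6), so (3,4,3)→(3,-2,2)
flip: (3,-2,2)→(2,2,3)
reduced (well bottom): (2,2,3) with a≤c, −a<b≤a
well minimum = a = 2

2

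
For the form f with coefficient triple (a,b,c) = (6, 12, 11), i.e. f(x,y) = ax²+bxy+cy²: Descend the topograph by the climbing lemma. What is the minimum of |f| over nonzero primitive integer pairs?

translate: b→0 (≡12 mod 12), so (6,12,11)→(6,0,5)
flip: (6,0,5)→(5,0,6)
reduced (well bottom): (5,0,6) with a≤c, −a<b≤a
well minimum = a = 5

5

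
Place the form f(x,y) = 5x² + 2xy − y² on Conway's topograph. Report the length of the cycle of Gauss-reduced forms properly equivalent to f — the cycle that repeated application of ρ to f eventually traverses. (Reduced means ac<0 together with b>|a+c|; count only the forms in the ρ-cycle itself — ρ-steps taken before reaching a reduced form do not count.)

D = 24, ⌊√D⌋ = 4
descent: ρ → (-1,4,2)  [lands on river]
river: ρ → (2,4,-1)
ρ-cycle length = 2 (tail of 1 descent step not counted)

2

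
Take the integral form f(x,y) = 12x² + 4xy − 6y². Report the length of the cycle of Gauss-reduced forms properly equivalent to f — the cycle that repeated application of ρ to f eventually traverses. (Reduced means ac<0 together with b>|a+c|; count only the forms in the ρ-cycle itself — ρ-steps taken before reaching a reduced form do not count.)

D = 304, ⌊√D⌋ = 17
descent: ρ → (-6,8,10)  [lands on river]
river: ρ → (10,12,-4)
river: ρ → (-4,12,10)
river: ρ → (10,8,-6)
river: ρ → (-6,16,2)
river: ρ → (2,16,-6)
ρ-cycle length = 6 (tail of 1 descent step not counted)

6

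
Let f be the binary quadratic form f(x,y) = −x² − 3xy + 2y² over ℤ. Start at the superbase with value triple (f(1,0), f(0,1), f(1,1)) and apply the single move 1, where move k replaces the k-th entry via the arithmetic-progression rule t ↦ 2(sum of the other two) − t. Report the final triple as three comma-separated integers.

start (-1,2,-2) = (f(1,0),f(0,1),f(1,1))
replace slot 1: 2·(2+(-2)) − (-1) = 1 → (1,2,-2)

1,2,-2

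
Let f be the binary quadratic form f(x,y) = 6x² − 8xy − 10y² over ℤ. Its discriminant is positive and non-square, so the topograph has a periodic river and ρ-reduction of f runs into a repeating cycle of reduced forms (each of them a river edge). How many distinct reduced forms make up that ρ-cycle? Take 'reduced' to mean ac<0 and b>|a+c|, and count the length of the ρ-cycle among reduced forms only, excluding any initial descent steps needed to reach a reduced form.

D = 304, ⌊√D⌋ = 17
descent: ρ → (-10,8,6)  [lands on river]
river: ρ → (6,16,-2)
river: ρ → (-2,16,6)
river: ρ → (6,8,-10)
river: ρ → (-10,12,4)
river: ρ → (4,12,-10)
ρ-cycle length = 6 (tail of 1 descent step not counted)

6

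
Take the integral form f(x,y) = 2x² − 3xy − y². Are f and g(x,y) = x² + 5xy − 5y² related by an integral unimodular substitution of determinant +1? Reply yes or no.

D₁ = 17, D₂ = 45
discriminants differ ⇒ not SL₂(ℤ)-equivalent

no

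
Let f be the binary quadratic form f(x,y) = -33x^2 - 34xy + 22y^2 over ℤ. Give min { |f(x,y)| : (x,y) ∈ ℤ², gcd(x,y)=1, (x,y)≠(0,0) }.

descent: ρ → (22,34,-33)  [lands on river]
river: ρ → (-33,32,23)
river: ρ → (23,60,-5)
river: ρ → (-5,60,23)
river: ρ → (23,32,-33)
river: ρ → (-33,34,22)
river: ρ → (22,54,-13)
river: ρ → (-13,50,30)
river: ρ → (30,10,-33)
river: ρ → (-33,56,7)
river: ρ → (7,56,-33)
river: ρ → (-33,10,30)
river: ρ → (30,50,-13)
river: ρ → (-13,54,22)
closes: descent 1, river 14
min |a| on river = 5

5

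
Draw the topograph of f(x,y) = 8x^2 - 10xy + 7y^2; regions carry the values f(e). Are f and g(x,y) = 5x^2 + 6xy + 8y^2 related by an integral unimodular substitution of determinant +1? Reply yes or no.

D₁ = -124, D₂ = -124
f: translate: b→6 (≡-10 mod 16), so (8,-10,7)→(8,6,5)
f: flip: (8,6,5)→(5,-6,8)
f: translate: b→4 (≡-6 mod 10), so (5,-6,8)→(5,4,7)
f: reduced (well bottom): (5,4,7) with a≤c, −a<b≤a
g: translate: b→-4 (≡6 mod 10), so (5,6,8)→(5,-4,7)
g: reduced (well bottom): (5,-4,7) with a≤c, −a<b≤a
reduced forms (5, 4, 7) vs (5, -4, 7) ⇒ inequivalent

no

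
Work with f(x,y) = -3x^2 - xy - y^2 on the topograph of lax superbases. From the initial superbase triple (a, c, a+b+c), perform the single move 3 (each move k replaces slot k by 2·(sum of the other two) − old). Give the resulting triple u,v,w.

start (-3,-1,-5) = (f(1,0),f(0,1),f(1,1))
replace slot 3: 2·((-3)+(-1)) − (-5) = -3 → (-3,-1,-3)

-3,-1,-3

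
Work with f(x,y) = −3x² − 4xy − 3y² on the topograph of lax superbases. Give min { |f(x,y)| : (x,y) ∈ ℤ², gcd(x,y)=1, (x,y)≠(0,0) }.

translate: b→-2 (≡4 mod 6), so (3,4,3)→(3,-2,2)
flip: (3,-2,2)→(2,2,3)
reduced (well bottom): (2,2,3) with a≤c, −a<b≤a
well minimum |f| = |-2| = 2 (negative-definite)

2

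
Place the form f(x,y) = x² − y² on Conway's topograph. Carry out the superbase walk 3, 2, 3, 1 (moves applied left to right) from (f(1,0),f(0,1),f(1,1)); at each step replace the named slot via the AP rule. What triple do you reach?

start (1,-1,0) = (f(1,0),f(0,1),f(1,1))
replace slot 3: 2·(1+(-1)) − 0 = 0 → (1,-1,0)
replace slot 2: 2·(1+0) − (-1) = 3 → (1,3,0)
replace slot 3: 2·(1+3) − 0 = 8 → (1,3,8)
replace slot 1: 2·(3+8) − 1 = 21 → (21,3,8)

21,3,8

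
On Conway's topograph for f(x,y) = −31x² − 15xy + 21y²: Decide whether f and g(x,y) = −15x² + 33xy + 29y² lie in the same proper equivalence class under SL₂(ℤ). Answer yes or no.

D₁ = 2829, D₂ = 2829
river cycle of f (length 10): (21, 15, -31), (-31, 47, 5), (5, 53, -1), (-1, 53, 5), (5, 47, -31), (-31, 15, 21), (21, 27, -25), (-25, 23, 23), (23, 23, -25), (-25, 27, 21)
river cycle of g (length 12): (29, 25, -19), (-19, 51, 3), (3, 51, -19), (-19, 25, 29), (29, 33, -15), (-15, 27, 35), (35, 43, -7), (-7, 41, 41), (41, 41, -7), (-7, 43, 35), … (2 more)
cycles differ ⇒ inequivalent

no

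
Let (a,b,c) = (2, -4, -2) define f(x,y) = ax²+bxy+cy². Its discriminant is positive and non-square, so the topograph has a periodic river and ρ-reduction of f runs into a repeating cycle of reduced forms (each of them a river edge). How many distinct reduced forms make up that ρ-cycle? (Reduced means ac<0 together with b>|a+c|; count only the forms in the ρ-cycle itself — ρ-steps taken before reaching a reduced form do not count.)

D = 32, ⌊√D⌋ = 5
descent: ρ → (-2,4,2)  [lands on river]
river: ρ → (2,4,-2)
ρ-cycle length = 2 (tail of 1 descent step not counted)

2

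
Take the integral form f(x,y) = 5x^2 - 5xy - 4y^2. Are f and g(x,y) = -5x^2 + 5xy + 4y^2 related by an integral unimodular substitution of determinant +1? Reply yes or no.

D₁ = 105, D₂ = 105
river cycle of f (length 6): (-4, 5, 5), (5, 5, -4), (-4, 3, 6), (6, 9, -1), (-1, 9, 6), (6, 3, -4)
river cycle of g (length 6): (4, 3, -6), (-6, 9, 1), (1, 9, -6), (-6, 3, 4), (4, 5, -5), (-5, 5, 4)
cycles differ ⇒ inequivalent

no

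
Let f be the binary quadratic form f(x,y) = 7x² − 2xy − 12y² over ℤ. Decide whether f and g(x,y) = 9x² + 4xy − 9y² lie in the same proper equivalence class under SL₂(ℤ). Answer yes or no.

D₁ = 340, D₂ = 340
river cycle of f (length 14): (7, 12, -7), (-7, 16, 3), (3, 14, -12), (-12, 10, 5), (5, 10, -12), (-12, 14, 3), (3, 16, -7), (-7, 12, 7), (7, 16, -3), (-3, 14, 12), … (4 more)
river cycle of g (length 10): (-9, 14, 4), (4, 18, -1), (-1, 18, 4), (4, 14, -9), (-9, 4, 9), (9, 14, -4), (-4, 18, 1), (1, 18, -4), (-4, 14, 9), (9, 4, -9)
cycles differ ⇒ inequivalent

no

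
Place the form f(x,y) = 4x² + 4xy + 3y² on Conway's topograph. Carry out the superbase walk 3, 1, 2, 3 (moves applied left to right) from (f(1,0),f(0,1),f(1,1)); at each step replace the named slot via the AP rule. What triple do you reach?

start (4,3,11) = (f(1,0),f(0,1),f(1,1))
replace slot 3: 2·(4+3) − 11 = 3 → (4,3,3)
replace slot 1: 2·(3+3) − 4 = 8 → (8,3,3)
replace slot 2: 2·(8+3) − 3 = 19 → (8,19,3)
replace slot 3: 2·(8+19) − 3 = 51 → (8,19,51)

8,19,51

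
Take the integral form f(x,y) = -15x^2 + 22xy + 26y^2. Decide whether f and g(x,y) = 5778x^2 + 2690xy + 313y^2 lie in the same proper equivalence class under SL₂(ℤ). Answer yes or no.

D₁ = 2044, D₂ = 2044
river cycle of f (length 24): (26, 30, -11), (-11, 36, 17), (17, 32, -15), (-15, 28, 21), (21, 14, -22), (-22, 30, 13), (13, 22, -30), (-30, 38, 5), (5, 42, -14), (-14, 42, 5), … (14 more)
river cycle of g (length 24): (26, 30, -11), (-11, 36, 17), (17, 32, -15), (-15, 28, 21), (21, 14, -22), (-22, 30, 13), (13, 22, -30), (-30, 38, 5), (5, 42, -14), (-14, 42, 5), … (14 more)
cycles coincide ⇒ equivalent

yes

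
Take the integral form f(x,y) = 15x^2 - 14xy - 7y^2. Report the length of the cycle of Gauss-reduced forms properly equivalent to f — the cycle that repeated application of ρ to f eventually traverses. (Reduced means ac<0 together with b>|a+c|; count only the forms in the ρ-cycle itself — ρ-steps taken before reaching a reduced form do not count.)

D = 616, ⌊√D⌋ = 24
descent: ρ → (-7,14,15)  [lands on river]
river: ρ → (15,16,-6)
river: ρ → (-6,20,9)
river: ρ → (9,16,-10)
river: ρ → (-10,24,1)
river: ρ → (1,24,-10)
river: ρ → (-10,16,9)
river: ρ → (9,20,-6)
river: ρ → (-6,16,15)
river: ρ → (15,14,-7)
ρ-cycle length = 10 (tail of 1 descent step not counted)

10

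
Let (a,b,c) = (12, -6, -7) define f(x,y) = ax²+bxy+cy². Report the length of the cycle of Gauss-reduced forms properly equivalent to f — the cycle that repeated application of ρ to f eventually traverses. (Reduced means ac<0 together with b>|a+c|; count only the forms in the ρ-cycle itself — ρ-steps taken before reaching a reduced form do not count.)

D = 372, ⌊√D⌋ = 19
descent: ρ → (-7,6,12)  [lands on river]
river: ρ → (12,18,-1)
river: ρ → (-1,18,12)
river: ρ → (12,6,-7)
river: ρ → (-7,8,11)
river: ρ → (11,14,-4)
river: ρ → (-4,18,3)
river: ρ → (3,18,-4)
river: ρ → (-4,14,11)
river: ρ → (11,8,-7)
ρ-cycle length = 10 (tail of 1 descent step not counted)

10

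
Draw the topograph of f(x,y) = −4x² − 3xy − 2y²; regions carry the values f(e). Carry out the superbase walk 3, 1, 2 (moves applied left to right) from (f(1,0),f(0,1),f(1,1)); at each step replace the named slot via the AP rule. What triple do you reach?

start (-4,-2,-9) = (f(1,0),f(0,1),f(1,1))
replace slot 3: 2·((-4)+(-2)) − (-9) = -3 → (-4,-2,-3)
replace slot 1: 2·((-2)+(-3)) − (-4) = -6 → (-6,-2,-3)
replace slot 2: 2·((-6)+(-3)) − (-2) = -16 → (-6,-16,-3)

-6,-16,-3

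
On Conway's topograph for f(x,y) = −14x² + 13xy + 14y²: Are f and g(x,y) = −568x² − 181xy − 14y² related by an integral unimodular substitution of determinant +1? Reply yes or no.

D₁ = 953, D₂ = 953
river cycle of f (length 38): (14, 15, -13), (-13, 11, 16), (16, 21, -8), (-8, 27, 7), (7, 29, -4), (-4, 27, 14), (14, 29, -2), (-2, 27, 28), (28, 29, -1), (-1, 29, 28), … (28 more)
river cycle of g (length 38): (-14, 13, 14), (14, 15, -13), (-13, 11, 16), (16, 21, -8), (-8, 27, 7), (7, 29, -4), (-4, 27, 14), (14, 29, -2), (-2, 27, 28), (28, 29, -1), … (28 more)
cycles coincide ⇒ equivalent

yes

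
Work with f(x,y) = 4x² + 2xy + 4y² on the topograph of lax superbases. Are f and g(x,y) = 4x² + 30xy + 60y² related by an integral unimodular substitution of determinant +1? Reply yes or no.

D₁ = -60, D₂ = -60
f: reduced (well bottom): (4,2,4) with a≤c, −a<b≤a
g: translate: b→-2 (≡30 mod 8), so (4,30,60)→(4,-2,4)
g: flip: (4,-2,4)→(4,2,4)
g: reduced (well bottom): (4,2,4) with a≤c, −a<b≤a
reduced forms (4, 2, 4) vs (4, 2, 4) ⇒ equivalent

yes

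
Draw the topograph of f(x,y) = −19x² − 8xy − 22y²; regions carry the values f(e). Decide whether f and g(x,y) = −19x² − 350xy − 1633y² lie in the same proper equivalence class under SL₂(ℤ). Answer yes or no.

D₁ = -1608, D₂ = -1608
f is negative-definite; reduce −f:
−f: reduced (well bottom): (19,8,22) with a≤c, −a<b≤a
flip sign back: reduced form of f is (-19,-8,-22)
g is negative-definite; reduce −g:
−g: translate: b→8 (≡350 mod 38), so (19,350,1633)→(19,8,22)
−g: reduced (well bottom): (19,8,22) with a≤c, −a<b≤a
flip sign back: reduced form of g is (-19,-8,-22)
reduced forms (-19, -8, -22) vs (-19, -8, -22) ⇒ equivalent

yes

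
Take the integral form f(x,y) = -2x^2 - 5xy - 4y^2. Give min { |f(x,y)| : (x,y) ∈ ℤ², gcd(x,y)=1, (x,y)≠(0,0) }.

translate: b→1 (≡5 mod 4), so (2,5,4)→(2,1,1)
flip: (2,1,1)→(1,-1,2)
translate: b→1 (≡-1 mod 2), so (1,-1,2)→(1,1,2)
reduced (well bottom): (1,1,2) with a≤c, −a<b≤a
well minimum |f| = |-1| = 1 (negative-definite)

1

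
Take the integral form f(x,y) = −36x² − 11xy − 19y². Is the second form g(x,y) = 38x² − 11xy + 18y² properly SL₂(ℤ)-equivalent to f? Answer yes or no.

D₁ = -2615, D₂ = -2615
f is negative-definite; reduce −f:
−f: flip: (36,11,19)→(19,-11,36)
−f: reduced (well bottom): (19,-11,36) with a≤c, −a<b≤a
flip sign back: reduced form of f is (-19,11,-36)
g: flip: (38,-11,18)→(18,11,38)
g: reduced (well bottom): (18,11,38) with a≤c, −a<b≤a
reduced forms (-19, 11, -36) vs (18, 11, 38) ⇒ inequivalent

no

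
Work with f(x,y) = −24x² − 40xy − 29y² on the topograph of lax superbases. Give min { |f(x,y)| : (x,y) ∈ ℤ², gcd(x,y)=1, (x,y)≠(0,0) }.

translate: b→-8 (≡40 mod 48), so (24,40,29)→(24,-8,13)
flip: (24,-8,13)→(13,8,24)
reduced (well bottom): (13,8,24) with a≤c, −a<b≤a
well minimum |f| = |-13| = 13 (negative-definite)

13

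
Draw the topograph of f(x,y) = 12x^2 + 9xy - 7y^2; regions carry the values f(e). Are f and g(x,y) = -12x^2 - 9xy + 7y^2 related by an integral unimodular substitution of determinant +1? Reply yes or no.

D₁ = 417, D₂ = 417
river cycle of f (length 18): (-7, 19, 2), (2, 17, -16), (-16, 15, 3), (3, 15, -16), (-16, 17, 2), (2, 19, -7), (-7, 9, 12), (12, 15, -4), (-4, 17, 8), (8, 15, -6), … (8 more)
river cycle of g (length 18): (7, 9, -12), (-12, 15, 4), (4, 17, -8), (-8, 15, 6), (6, 9, -14), (-14, 19, 1), (1, 19, -14), (-14, 9, 6), (6, 15, -8), (-8, 17, 4), … (8 more)
cycles differ ⇒ inequivalent

no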